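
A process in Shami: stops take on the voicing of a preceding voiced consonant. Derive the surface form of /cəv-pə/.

/p/ is a voiceless bilabial stop. The preceding trigger /v/ is voiced, so /p/ must become voiced as well.
The voiced bilabial stop is [b], so /p/ → [b].

[cəvbə]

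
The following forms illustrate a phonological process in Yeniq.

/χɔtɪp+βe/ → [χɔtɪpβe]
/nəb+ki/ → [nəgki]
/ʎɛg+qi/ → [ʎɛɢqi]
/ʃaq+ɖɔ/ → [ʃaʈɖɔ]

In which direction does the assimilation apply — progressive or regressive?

regressive

Comparing underlying and surface forms, /b/ → [g] is the alternation; the neighbouring /k/ is constant.
/b/ is bilabial while /k/ is velar; the output [g] is velar, matching the trigger — so the feature that spreads is place.
Checking the remaining alternations: /g/ → [ɢ] before /q/ (velar → uvular, matching uvular); /q/ → [ʈ] before /ɖ/ (uvular → retroflex, matching retroflex) — only place changes, and always toward the following segment.
Nothing changes in [χɔtɪpβe]: there the adjacent consonants already agree in place (/p/ and /β/ are both bilabial), so this form is consistent with the same rule.
Since the segment that changes precedes the conditioning segment, the assimilation is regressive.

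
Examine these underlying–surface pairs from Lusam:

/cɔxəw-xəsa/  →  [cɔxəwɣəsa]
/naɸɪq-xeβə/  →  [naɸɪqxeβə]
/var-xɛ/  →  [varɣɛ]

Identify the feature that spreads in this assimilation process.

voicing

Comparing underlying and surface forms, /x/ → [ɣ] is the alternation; the neighbouring /w/ is constant.
/x/ is voiceless while /w/ is voiced; the output [ɣ] is voiced, matching the trigger — so the feature that spreads is voicing.
Checking the remaining alternation: /x/ → [ɣ] after /r/ (voiceless → voiced, matching voiced) — only voicing changes, and always toward the preceding segment.
Nothing changes in [naɸɪqxeβə]: there the adjacent consonants already agree in voicing (/x/ and /q/ are both voiceless), so this form is consistent with the same rule.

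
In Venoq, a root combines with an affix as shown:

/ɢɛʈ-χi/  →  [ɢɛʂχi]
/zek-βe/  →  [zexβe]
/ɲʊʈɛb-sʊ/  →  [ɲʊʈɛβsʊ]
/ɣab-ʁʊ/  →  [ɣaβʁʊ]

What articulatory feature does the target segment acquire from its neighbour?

manner

Comparing underlying and surface forms, /ʈ/ → [ʂ] is the alternation; the neighbouring /χ/ is constant.
/ʈ/ is a stop while /χ/ is a fricative; the output [ʂ] is a fricative, matching the trigger — so the feature that spreads is manner.
The other alternating forms pattern the same way: /k/ → [x] before /β/ (stop → fricative, matching a fricative); /b/ → [β] before /s/ (stop → fricative, matching a fricative); /b/ → [β] before /ʁ/ (stop → fricative, matching a fricative) — only manner changes, and always toward the following segment.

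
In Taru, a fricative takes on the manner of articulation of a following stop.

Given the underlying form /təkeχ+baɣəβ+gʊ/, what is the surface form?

[təkeqbaɣəbgʊ]

/χ/ is a voiceless uvular fricative. The following trigger /b/ is a stop, so /χ/ must become a stop as well.
Changing only its manner to stop gives [q] — the voiceless uvular stop.
At the second juncture, /β/ likewise becomes [b] adjacent to /g/.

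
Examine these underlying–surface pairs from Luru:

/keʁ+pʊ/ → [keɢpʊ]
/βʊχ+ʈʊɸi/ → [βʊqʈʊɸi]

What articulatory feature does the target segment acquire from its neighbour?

The segment that alternates is /ʁ/, which surfaces as [ɢ] when adjacent to /p/.
/ʁ/ is a fricative while /p/ is a stop; the output [ɢ] is a stop, matching the trigger — so the feature that spreads is manner.
The same holds elsewhere in the data: /χ/ → [q] before /ʈ/ (fricative → stop, matching a stop) — only manner changes, and always toward the following segment.

manner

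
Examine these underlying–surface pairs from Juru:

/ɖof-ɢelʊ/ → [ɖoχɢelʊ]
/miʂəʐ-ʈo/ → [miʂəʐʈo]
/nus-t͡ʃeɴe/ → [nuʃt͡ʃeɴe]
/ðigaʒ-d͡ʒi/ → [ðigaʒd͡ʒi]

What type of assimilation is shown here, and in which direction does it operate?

regressive place assimilation

The segment that alternates is /f/, which surfaces as [χ] when adjacent to /ɢ/.
/f/ is labiodental while /ɢ/ is uvular; the output [χ] is uvular, matching the trigger — so the feature that spreads is place.
Manner and voice are unchanged, so the assimilation is partial, not total.
The same holds elsewhere in the data: /s/ → [ʃ] before /t͡ʃ/ (alveolar → postalveolar, matching postalveolar) — only place changes, and always toward the following segment.
No alternation appears in [miʂəʐʈo], [ðigaʒd͡ʒi]: there the adjacent consonants already agree in place (/ʐ/ and /ʈ/ are both retroflex; /ʒ/ and /d͡ʒ/ are both postalveolar), so these forms are consistent with the same rule.
The trigger is the following segment, so the direction is regressive (anticipatory).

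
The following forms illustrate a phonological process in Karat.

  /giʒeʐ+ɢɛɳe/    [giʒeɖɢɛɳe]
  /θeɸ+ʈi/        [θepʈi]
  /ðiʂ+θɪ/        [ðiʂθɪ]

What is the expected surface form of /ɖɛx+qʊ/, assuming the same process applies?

The data show regressive manner assimilation: /ʐ/ → [ɖ] before /ɢ/; /ɸ/ → [p] before /ʈ/. In each pair only manner changes, matching the following consonant, while place and voice stay constant.
Nothing changes in [ðiʂθɪ]: there the adjacent consonants already agree in manner (/ʂ/ and /θ/ are both fricatives), so this form is consistent with the same rule.
/x/ is a voiceless velar fricative. The following trigger /q/ is a stop, so /x/ must become a stop as well.
The voiceless velar stop is [k], so /x/ → [k].

[ɖɛkqʊ]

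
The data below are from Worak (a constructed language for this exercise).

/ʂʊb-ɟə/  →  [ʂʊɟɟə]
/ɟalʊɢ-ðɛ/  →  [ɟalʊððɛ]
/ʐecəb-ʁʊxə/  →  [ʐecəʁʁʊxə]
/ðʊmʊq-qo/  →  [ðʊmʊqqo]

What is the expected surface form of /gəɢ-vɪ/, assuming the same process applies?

The data show regressive total assimilation (/b/ → [ɟ] before /ɟ/; /ɢ/ → [ð] before /ð/; /b/ → [ʁ] before /ʁ/): in every case the target segment becomes identical to its following neighbour, copying more than a single feature.
In [ðʊmʊqqo] the two consonants at the boundary are already identical (/q/ + /q/), so the rule applies vacuously and nothing changes.
/ɢ/ is the segment targeted by the rule; it sits immediately before /v/, so it assimilates completely and surfaces as [v].

[gəvvɪ]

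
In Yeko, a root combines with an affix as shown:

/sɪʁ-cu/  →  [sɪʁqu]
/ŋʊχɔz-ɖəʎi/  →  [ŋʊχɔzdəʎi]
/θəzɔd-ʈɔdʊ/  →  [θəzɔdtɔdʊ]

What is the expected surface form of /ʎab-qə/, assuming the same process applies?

[ʎabpə]

The data show progressive place assimilation: /c/ → [q] after /ʁ/; /ɖ/ → [d] after /z/; /ʈ/ → [t] after /d/. In each pair only place changes, matching the preceding consonant, while manner and voice stay constant.
/q/ is a voiceless uvular stop. The preceding trigger /b/ is bilabial, so /q/ must become bilabial as well.
The voiceless bilabial stop is [p], so /q/ → [p].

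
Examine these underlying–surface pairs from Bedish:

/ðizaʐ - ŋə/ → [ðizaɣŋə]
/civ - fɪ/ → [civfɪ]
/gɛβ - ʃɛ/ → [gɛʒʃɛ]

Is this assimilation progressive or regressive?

Underlying /ʐ/ is realised as [ɣ] next to /ŋ/; /ŋ/ itself does not change.
/ʐ/ is retroflex while /ŋ/ is velar; the output [ɣ] is velar, matching the trigger — so the feature that spreads is place.
The same holds elsewhere in the data: /β/ → [ʒ] before /ʃ/ (bilabial → postalveolar, matching postalveolar) — only place changes, and always toward the following segment.
No alternation appears in [civfɪ]: there the adjacent consonants already agree in place (/v/ and /f/ are both labiodental), so this form is consistent with the same rule.
Since the segment that changes precedes the conditioning segment, the assimilation is regressive.

regressive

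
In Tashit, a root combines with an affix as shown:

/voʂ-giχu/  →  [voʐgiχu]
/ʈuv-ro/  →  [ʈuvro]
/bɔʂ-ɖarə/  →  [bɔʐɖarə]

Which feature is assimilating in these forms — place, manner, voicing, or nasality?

voicing

Underlying /ʂ/ is realised as [ʐ] next to /g/; /g/ itself does not change.
/ʂ/ is voiceless while /g/ is voiced; the output [ʐ] is voiced, matching the trigger — so the feature that spreads is voicing.
The other alternating form patterns the same way: /ʂ/ → [ʐ] before /ɖ/ (voiceless → voiced, matching voiced) — only voicing changes, and always toward the following segment.
No alternation appears in [ʈuvro]: there the adjacent consonants already agree in voicing (/v/ and /r/ are both voiced), so this form is consistent with the same rule.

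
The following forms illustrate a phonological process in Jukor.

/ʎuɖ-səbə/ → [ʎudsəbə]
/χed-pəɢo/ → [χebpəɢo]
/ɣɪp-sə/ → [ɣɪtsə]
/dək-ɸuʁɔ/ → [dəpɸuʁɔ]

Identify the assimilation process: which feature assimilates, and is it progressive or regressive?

Underlying /ɖ/ is realised as [d] next to /s/; /s/ itself does not change.
The change retroflex → alveolar matches the place of the following /s/, identifying this as place assimilation.
Manner and voice are unchanged, so the assimilation is partial, not total.
The same holds elsewhere in the data: /d/ → [b] before /p/ (alveolar → bilabial, matching bilabial); /p/ → [t] before /s/ (bilabial → alveolar, matching alveolar); /k/ → [p] before /ɸ/ (velar → bilabial, matching bilabial) — only place changes, and always toward the following segment.
The trigger is the following segment, so the direction is regressive (anticipatory).

regressive place assimilation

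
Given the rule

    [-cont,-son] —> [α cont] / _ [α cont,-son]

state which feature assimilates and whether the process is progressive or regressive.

The shared variable α links the value of [cont] on the target to that of the neighbouring obstruent. [cont] distinguishes stops from fricatives — a manner-of-articulation feature — so this is manner assimilation.
The conditioning segment sits to the right of the focus bar, meaning the trigger follows the segment that changes — regressive assimilation.

regressive manner assimilation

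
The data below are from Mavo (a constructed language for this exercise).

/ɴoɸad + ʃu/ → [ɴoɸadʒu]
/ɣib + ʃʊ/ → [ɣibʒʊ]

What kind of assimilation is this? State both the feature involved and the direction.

progressive voicing assimilation

Underlying /ʃ/ is realised as [ʒ] next to /d/; /d/ itself does not change.
/ʃ/ is voiceless while /d/ is voiced; the output [ʒ] is voiced, matching the trigger — so the feature that spreads is voicing.
Place and manner are unchanged, so the assimilation is partial, not total.
The other alternating form patterns the same way: /ʃ/ → [ʒ] after /b/ (voiceless → voiced, matching voiced) — only voicing changes, and always toward the preceding segment.
The trigger is the preceding segment, so the direction is progressive (perseverative).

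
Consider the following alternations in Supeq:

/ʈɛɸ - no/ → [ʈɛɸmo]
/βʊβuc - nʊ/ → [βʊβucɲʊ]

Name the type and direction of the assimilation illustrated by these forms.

Comparing underlying and surface forms, /n/ → [m] is the alternation; the neighbouring /ɸ/ is constant.
The change alveolar → bilabial matches the place of the preceding /ɸ/, identifying this as place assimilation.
Manner and voice are unchanged, so the assimilation is partial, not total.
The other alternating form patterns the same way: /n/ → [ɲ] after /c/ (alveolar → palatal, matching palatal) — only place changes, and always toward the preceding segment.
Since the segment that changes follows the conditioning segment, the assimilation is progressive.

progressive place assimilation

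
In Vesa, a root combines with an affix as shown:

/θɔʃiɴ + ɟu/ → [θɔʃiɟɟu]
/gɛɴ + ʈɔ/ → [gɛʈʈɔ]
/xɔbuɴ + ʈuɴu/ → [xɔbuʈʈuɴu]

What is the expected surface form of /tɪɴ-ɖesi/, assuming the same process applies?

[tɪɖɖesi]

The data show regressive total assimilation (/ɴ/ → [ɟ] before /ɟ/; /ɴ/ → [ʈ] before /ʈ/): in every case the target segment becomes identical to its following neighbour, copying more than a single feature.
/ɴ/ is the segment targeted by the rule; it sits immediately before /ɖ/, so it assimilates completely and surfaces as [ɖ].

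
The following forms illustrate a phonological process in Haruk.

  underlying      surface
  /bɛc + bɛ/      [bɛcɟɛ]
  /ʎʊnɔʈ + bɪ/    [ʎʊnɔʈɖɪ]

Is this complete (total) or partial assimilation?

partial assimilation

Underlying /b/ is realised as [ɟ] next to /c/; /c/ itself does not change.
The change bilabial → palatal matches the place of the preceding /c/, identifying this as place assimilation.
Manner and voice are unchanged, so the assimilation is partial, not total.
Checking the remaining alternation: /b/ → [ɖ] after /ʈ/ (bilabial → retroflex, matching retroflex) — only place changes, and always toward the preceding segment.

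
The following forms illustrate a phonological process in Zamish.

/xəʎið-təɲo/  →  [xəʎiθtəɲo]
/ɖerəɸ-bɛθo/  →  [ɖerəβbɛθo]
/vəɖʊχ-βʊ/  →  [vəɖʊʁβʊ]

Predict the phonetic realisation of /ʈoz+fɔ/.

The data show regressive voicing assimilation: /ð/ → [θ] before /t/; /ɸ/ → [β] before /b/; /χ/ → [ʁ] before /β/. In each pair only voicing changes, matching the following consonant, while place and manner stay constant.
The rule targets /z/ (voiced alveolar fricative), which sits before the trigger /f/ (voiceless).
A voiceless alveolar fricative is [s], so the surface segment is [s].

[ʈosfɔ]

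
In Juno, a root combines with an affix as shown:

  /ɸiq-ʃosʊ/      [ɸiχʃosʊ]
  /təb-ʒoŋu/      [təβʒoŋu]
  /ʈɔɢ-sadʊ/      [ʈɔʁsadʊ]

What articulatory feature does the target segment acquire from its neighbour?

Underlying /q/ is realised as [χ] next to /ʃ/; /ʃ/ itself does not change.
/q/ is a stop while /ʃ/ is a fricative; the output [χ] is a fricative, matching the trigger — so the feature that spreads is manner.
The other alternating forms pattern the same way: /b/ → [β] before /ʒ/ (stop → fricative, matching a fricative); /ɢ/ → [ʁ] before /s/ (stop → fricative, matching a fricative) — only manner changes, and always toward the following segment.

manner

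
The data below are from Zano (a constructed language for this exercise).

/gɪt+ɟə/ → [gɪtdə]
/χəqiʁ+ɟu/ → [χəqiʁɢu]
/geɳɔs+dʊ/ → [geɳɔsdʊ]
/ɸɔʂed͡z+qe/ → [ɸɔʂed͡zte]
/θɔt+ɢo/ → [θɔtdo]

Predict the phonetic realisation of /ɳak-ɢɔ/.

[ɳakgɔ]

The data show progressive place assimilation: /ɟ/ → [d] after /t/; /ɟ/ → [ɢ] after /ʁ/; /q/ → [t] after /d͡z/; /ɢ/ → [d] after /t/. In each pair only place changes, matching the preceding consonant, while manner and voice stay constant.
Nothing changes in [geɳɔsdʊ]: there the adjacent consonants already agree in place (/d/ and /s/ are both alveolar), so this form is consistent with the same rule.
/ɢ/ is a voiced uvular stop. The preceding trigger /k/ is velar, so /ɢ/ must become velar as well.
Changing only its place to velar gives [g] — the voiced velar stop.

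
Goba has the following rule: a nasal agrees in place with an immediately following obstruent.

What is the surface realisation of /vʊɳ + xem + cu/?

[vʊŋxeɲcu]

The rule targets /ɳ/ (voiced retroflex nasal), which sits before the trigger /x/ (velar).
The voiced velar nasal is [ŋ], so /ɳ/ → [ŋ].
At the second juncture, /m/ likewise becomes [ɲ] adjacent to /c/.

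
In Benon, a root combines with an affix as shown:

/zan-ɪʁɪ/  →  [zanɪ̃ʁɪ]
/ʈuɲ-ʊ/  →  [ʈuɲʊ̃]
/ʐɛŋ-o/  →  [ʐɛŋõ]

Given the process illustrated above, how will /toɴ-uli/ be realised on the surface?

[toɴũli]

The data show progressive nasality assimilation (vowel nasalisation): /ɪ/ → [ɪ̃] after /n/; /ʊ/ → [ʊ̃] after /ɲ/; /o/ → [õ] after /ŋ/ — a vowel is nasalised by an immediately preceding nasal consonant.
/u/ sits next to the nasal /ɴ/ and is therefore nasalised to [ũ].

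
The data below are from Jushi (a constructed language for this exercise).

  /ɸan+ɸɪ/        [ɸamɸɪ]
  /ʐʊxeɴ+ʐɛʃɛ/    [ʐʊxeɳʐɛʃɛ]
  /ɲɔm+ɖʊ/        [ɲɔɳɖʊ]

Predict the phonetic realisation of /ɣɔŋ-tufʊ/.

[ɣɔntufʊ]

The data show regressive place assimilation: /n/ → [m] before /ɸ/; /ɴ/ → [ɳ] before /ʐ/; /m/ → [ɳ] before /ɖ/. In each pair only place changes, matching the following consonant, while manner and voice stay constant.
/ŋ/ is a voiced velar nasal. The following trigger /t/ is alveolar, so /ŋ/ must become alveolar as well.
The voiced alveolar nasal is [n], so /ŋ/ → [n].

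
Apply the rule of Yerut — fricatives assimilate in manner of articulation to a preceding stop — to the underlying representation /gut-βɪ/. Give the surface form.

The rule targets /β/ (voiced bilabial fricative), which sits after the trigger /t/ (stop).
A voiced bilabial stop is [b], so the surface segment is [b].

[gutbɪ]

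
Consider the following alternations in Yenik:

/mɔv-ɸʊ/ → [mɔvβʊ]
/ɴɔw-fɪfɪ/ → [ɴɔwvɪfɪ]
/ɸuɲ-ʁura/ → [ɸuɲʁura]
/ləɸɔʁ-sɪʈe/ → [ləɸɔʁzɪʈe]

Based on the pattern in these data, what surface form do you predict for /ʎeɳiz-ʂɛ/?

The data show progressive voicing assimilation: /ɸ/ → [β] after /v/; /f/ → [v] after /w/; /s/ → [z] after /ʁ/. In each pair only voicing changes, matching the preceding consonant, while place and manner stay constant.
No alternation appears in [ɸuɲʁura]: there the adjacent consonants already agree in voicing (/ʁ/ and /ɲ/ are both voiced), so this form is consistent with the same rule.
The rule targets /ʂ/ (voiceless retroflex fricative), which sits after the trigger /z/ (voiced).
Changing only its voicing to voiced gives [ʐ] — the voiced retroflex fricative.

[ʎeɳizʐɛ]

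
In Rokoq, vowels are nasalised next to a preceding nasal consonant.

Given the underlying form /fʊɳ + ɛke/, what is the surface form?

[fʊɳɛ̃ke]

The vowel /ɛ/ is adjacent to the preceding nasal /ɳ/, so it acquires [+nasal] and surfaces as [ɛ̃].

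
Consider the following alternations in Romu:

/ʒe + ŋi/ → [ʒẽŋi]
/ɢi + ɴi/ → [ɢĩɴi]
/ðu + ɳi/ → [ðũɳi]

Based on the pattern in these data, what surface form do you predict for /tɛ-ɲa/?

The data show regressive nasality assimilation (vowel nasalisation): /e/ → [ẽ] before /ŋ/; /i/ → [ĩ] before /ɴ/; /u/ → [ũ] before /ɳ/ — a vowel is nasalised by an immediately following nasal consonant.
/ɛ/ sits next to the nasal /ɲ/ and is therefore nasalised to [ɛ̃].

[tɛ̃ɲa]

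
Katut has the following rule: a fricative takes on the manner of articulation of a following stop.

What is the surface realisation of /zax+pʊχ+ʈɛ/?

/x/ is a voiceless velar fricative. The following trigger /p/ is a stop, so /x/ must become a stop as well.
A voiceless velar stop is [k], so the surface segment is [k].
At the second juncture, /χ/ likewise becomes [q] adjacent to /ʈ/.

[zakpʊqʈɛ]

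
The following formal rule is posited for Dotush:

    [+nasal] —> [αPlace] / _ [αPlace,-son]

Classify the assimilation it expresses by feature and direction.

regressive place assimilation

The shared variable α links the value of the place features (abbreviated [Place]) on the target to the same value on the neighbouring segment, so place is the feature that assimilates.
The conditioning segment sits to the right of the focus bar, meaning the trigger follows the segment that changes — regressive assimilation.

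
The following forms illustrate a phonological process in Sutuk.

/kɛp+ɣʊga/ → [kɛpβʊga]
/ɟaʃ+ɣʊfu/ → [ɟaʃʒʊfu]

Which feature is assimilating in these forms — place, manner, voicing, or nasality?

The segment that alternates is /ɣ/, which surfaces as [β] when adjacent to /p/.
The change velar → bilabial matches the place of the preceding /p/, identifying this as place assimilation.
Checking the remaining alternation: /ɣ/ → [ʒ] after /ʃ/ (velar → postalveolar, matching postalveolar) — only place changes, and always toward the preceding segment.

place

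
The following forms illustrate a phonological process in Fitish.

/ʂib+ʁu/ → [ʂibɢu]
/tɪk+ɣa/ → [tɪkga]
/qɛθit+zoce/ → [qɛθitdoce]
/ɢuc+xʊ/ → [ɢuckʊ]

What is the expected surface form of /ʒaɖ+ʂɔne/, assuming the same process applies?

[ʒaɖʈɔne]

The data show progressive manner assimilation: /ʁ/ → [ɢ] after /b/; /ɣ/ → [g] after /k/; /z/ → [d] after /t/; /x/ → [k] after /c/. In each pair only manner changes, matching the preceding consonant, while place and voice stay constant.
/ʂ/ is a voiceless retroflex fricative. The preceding trigger /ɖ/ is a stop, so /ʂ/ must become a stop as well.
The voiceless retroflex stop is [ʈ], so /ʂ/ → [ʈ].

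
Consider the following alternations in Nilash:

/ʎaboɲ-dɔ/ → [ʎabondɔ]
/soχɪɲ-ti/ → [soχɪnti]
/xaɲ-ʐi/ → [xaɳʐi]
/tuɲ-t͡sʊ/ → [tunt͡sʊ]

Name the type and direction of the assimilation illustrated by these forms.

The segment that alternates is /ɲ/, which surfaces as [n] when adjacent to /d/.
/ɲ/ is palatal while /d/ is alveolar; the output [n] is alveolar, matching the trigger — so the feature that spreads is place.
Manner and voice are unchanged, so the assimilation is partial, not total.
The other alternating forms pattern the same way: /ɲ/ → [n] before /t/ (palatal → alveolar, matching alveolar); /ɲ/ → [ɳ] before /ʐ/ (palatal → retroflex, matching retroflex); /ɲ/ → [n] before /t͡s/ (palatal → alveolar, matching alveolar) — only place changes, and always toward the following segment.
Since the segment that changes precedes the conditioning segment, the assimilation is regressive.

regressive place assimilation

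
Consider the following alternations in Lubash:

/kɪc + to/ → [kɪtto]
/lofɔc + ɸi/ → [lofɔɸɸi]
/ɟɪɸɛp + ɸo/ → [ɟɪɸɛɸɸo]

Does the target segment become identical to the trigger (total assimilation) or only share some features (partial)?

total assimilation

Comparing underlying and surface forms, /c/ → [ɸ] is the alternation; the neighbouring /ɸ/ is constant.
The output [ɸ] is identical to the trigger /ɸ/ — every feature (place, manner, voicing) has been copied — so this is total assimilation.
The remaining alternations confirm this: /c/ → [t] before /t/; /p/ → [ɸ] before /ɸ/ — in each case the output is a copy of the following consonant.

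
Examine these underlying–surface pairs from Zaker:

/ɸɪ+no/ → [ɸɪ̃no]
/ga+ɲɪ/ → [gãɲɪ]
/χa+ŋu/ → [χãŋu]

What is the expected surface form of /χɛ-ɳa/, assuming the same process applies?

[χɛ̃ɳa]

The data show regressive nasality assimilation (vowel nasalisation): /ɪ/ → [ɪ̃] before /n/; /a/ → [ã] before /ɲ/; /a/ → [ã] before /ŋ/ — a vowel is nasalised by an immediately following nasal consonant.
/ɛ/ sits next to the nasal /ɳ/ and is therefore nasalised to [ɛ̃].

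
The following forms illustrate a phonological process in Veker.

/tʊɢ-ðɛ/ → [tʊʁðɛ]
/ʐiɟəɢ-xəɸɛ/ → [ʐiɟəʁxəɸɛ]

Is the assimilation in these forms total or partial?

The segment that alternates is /ɢ/, which surfaces as [ʁ] when adjacent to /ð/.
The change stop → fricative matches the manner of the following /ð/, identifying this as manner assimilation.
Place and voice are unchanged, so the assimilation is partial, not total.
The other alternating form patterns the same way: /ɢ/ → [ʁ] before /x/ (stop → fricative, matching a fricative) — only manner changes, and always toward the following segment.

partial assimilation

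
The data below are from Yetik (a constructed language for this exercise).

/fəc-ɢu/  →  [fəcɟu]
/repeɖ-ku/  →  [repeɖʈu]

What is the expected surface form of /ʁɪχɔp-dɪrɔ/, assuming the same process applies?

The data show progressive place assimilation: /ɢ/ → [ɟ] after /c/; /k/ → [ʈ] after /ɖ/. In each pair only place changes, matching the preceding consonant, while manner and voice stay constant.
The rule targets /d/ (voiced alveolar stop), which sits after the trigger /p/ (bilabial).
A voiced bilabial stop is [b], so the surface segment is [b].

[ʁɪχɔpbɪrɔ]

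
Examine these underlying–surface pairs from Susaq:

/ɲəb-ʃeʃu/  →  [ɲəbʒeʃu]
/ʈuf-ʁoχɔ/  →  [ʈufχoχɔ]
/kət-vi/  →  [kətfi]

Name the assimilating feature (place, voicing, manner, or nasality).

voicing

The segment that alternates is /ʃ/, which surfaces as [ʒ] when adjacent to /b/.
/ʃ/ is voiceless while /b/ is voiced; the output [ʒ] is voiced, matching the trigger — so the feature that spreads is voicing.
The same holds elsewhere in the data: /ʁ/ → [χ] after /f/ (voiced → voiceless, matching voiceless); /v/ → [f] after /t/ (voiced → voiceless, matching voiceless) — only voicing changes, and always toward the preceding segment.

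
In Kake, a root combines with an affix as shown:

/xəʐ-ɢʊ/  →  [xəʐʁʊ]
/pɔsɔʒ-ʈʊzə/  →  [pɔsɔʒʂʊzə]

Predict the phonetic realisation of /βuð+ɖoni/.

[βuðʐoni]

The data show progressive manner assimilation: /ɢ/ → [ʁ] after /ʐ/; /ʈ/ → [ʂ] after /ʒ/. In each pair only manner changes, matching the preceding consonant, while place and voice stay constant.
/ɖ/ is a voiced retroflex stop. The preceding trigger /ð/ is a fricative, so /ɖ/ must become a fricative as well.
Changing only its manner to fricative gives [ʐ] — the voiced retroflex fricative.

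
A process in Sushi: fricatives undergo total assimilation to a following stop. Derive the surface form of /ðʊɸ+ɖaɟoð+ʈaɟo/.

/ɸ/ is the segment targeted by the rule; it sits immediately before /ɖ/, so it assimilates completely and surfaces as [ɖ].
At the second juncture, /ð/ likewise becomes [ʈ] adjacent to /ʈ/.

[ðʊɖɖaɟoʈʈaɟo]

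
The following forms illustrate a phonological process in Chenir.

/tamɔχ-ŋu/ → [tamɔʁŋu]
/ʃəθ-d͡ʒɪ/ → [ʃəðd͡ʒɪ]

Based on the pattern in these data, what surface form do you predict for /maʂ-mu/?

The data show regressive voicing assimilation: /χ/ → [ʁ] before /ŋ/; /θ/ → [ð] before /d͡ʒ/. In each pair only voicing changes, matching the following consonant, while place and manner stay constant.
The rule targets /ʂ/ (voiceless retroflex fricative), which sits before the trigger /m/ (voiced).
The voiced retroflex fricative is [ʐ], so /ʂ/ → [ʐ].

[maʐmu]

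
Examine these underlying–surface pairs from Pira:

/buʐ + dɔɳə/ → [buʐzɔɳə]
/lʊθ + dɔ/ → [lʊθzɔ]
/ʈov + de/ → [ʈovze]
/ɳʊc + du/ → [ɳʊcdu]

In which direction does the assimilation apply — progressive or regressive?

The segment that alternates is /d/, which surfaces as [z] when adjacent to /ʐ/.
The change stop → fricative matches the manner of the preceding /ʐ/, identifying this as manner assimilation.
The other alternating forms pattern the same way: /d/ → [z] after /θ/ (stop → fricative, matching a fricative); /d/ → [z] after /v/ (stop → fricative, matching a fricative) — only manner changes, and always toward the preceding segment.
No alternation appears in [ɳʊcdu]: there the adjacent consonants already agree in manner (/d/ and /c/ are both stops), so this form is consistent with the same rule.
The trigger is the preceding segment, so the direction is progressive (perseverative).

progressive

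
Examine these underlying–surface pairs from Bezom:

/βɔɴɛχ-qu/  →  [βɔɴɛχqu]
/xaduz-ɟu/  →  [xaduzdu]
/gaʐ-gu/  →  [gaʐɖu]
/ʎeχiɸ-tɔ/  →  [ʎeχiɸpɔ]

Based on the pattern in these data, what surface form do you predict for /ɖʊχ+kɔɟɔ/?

The data show progressive place assimilation: /ɟ/ → [d] after /z/; /g/ → [ɖ] after /ʐ/; /t/ → [p] after /ɸ/. In each pair only place changes, matching the preceding consonant, while manner and voice stay constant.
Nothing changes in [βɔɴɛχqu]: there the adjacent consonants already agree in place (/q/ and /χ/ are both uvular), so this form is consistent with the same rule.
The rule targets /k/ (voiceless velar stop), which sits after the trigger /χ/ (uvular).
A voiceless uvular stop is [q], so the surface segment is [q].

[ɖʊχqɔɟɔ]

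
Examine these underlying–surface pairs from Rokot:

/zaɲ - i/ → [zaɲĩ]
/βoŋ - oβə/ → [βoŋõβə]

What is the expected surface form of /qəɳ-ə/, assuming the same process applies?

The data show progressive nasality assimilation (vowel nasalisation): /i/ → [ĩ] after /ɲ/; /o/ → [õ] after /ŋ/ — a vowel is nasalised by an immediately preceding nasal consonant.
The vowel /ə/ is adjacent to the preceding nasal /ɳ/, so it acquires [+nasal] and surfaces as [ə̃].

[qəɳə̃]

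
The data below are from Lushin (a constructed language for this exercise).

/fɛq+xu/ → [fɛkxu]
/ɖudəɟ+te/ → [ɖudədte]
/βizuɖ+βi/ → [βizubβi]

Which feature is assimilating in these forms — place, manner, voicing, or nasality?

place

The segment that alternates is /q/, which surfaces as [k] when adjacent to /x/.
/q/ is uvular while /x/ is velar; the output [k] is velar, matching the trigger — so the feature that spreads is place.
Checking the remaining alternations: /ɟ/ → [d] before /t/ (palatal → alveolar, matching alveolar); /ɖ/ → [b] before /β/ (retroflex → bilabial, matching bilabial) — only place changes, and always toward the following segment.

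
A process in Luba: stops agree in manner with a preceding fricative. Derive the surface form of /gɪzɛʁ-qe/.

[gɪzɛʁχe]

/q/ is a voiceless uvular stop. The preceding trigger /ʁ/ is a fricative, so /q/ must become a fricative as well.
A voiceless uvular fricative is [χ], so the surface segment is [χ].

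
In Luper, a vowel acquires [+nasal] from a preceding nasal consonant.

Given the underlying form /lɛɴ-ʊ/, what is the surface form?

The vowel /ʊ/ is adjacent to the preceding nasal /ɴ/, so it acquires [+nasal] and surfaces as [ʊ̃].

[lɛɴʊ̃]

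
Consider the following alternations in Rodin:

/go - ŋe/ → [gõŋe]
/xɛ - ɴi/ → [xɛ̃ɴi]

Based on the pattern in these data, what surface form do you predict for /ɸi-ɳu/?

The data show regressive nasality assimilation (vowel nasalisation): /o/ → [õ] before /ŋ/; /ɛ/ → [ɛ̃] before /ɴ/ — a vowel is nasalised by an immediately following nasal consonant.
The vowel /i/ is adjacent to the following nasal /ɳ/, so it acquires [+nasal] and surfaces as [ĩ].

[ɸĩɳu]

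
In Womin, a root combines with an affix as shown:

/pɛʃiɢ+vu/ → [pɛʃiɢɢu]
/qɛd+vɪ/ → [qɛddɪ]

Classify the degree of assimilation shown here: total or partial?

total assimilation

The segment that alternates is /v/, which surfaces as [ɢ] when adjacent to /ɢ/.
The output [ɢ] is identical to the trigger /ɢ/ — every feature (place, manner, voicing) has been copied — so this is total assimilation.
The remaining alternation confirms this: /v/ → [d] after /d/ — in each case the output is a copy of the preceding consonant.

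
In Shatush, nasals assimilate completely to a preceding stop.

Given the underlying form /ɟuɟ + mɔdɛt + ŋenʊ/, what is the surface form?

/m/ is the segment targeted by the rule; it sits immediately after /ɟ/, so it assimilates completely and surfaces as [ɟ].
At the second juncture, /ŋ/ likewise becomes [t] adjacent to /t/.

[ɟuɟɟɔdɛttenʊ]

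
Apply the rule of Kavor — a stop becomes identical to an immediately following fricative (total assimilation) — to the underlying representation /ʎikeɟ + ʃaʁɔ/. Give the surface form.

/ɟ/ is the segment targeted by the rule; it sits immediately before /ʃ/, so it assimilates completely and surfaces as [ʃ].

[ʎikeʃʃaʁɔ]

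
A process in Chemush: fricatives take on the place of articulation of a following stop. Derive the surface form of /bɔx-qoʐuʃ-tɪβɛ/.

[bɔχqoʐustɪβɛ]

The rule targets /x/ (voiceless velar fricative), which sits before the trigger /q/ (uvular).
The voiceless uvular fricative is [χ], so /x/ → [χ].
The same rule applies at the second boundary: /ʃ/ → [s] next to /t/.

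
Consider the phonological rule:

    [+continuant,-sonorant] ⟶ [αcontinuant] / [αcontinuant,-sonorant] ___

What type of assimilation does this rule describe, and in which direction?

progressive manner assimilation

The rule copies [continuant] (continuancy) from the environment onto the target fricatives; since [±continuant] encodes the stop/fricative manner contrast, the assimilating dimension is manner.
Since the environment is written before the underscore, the trigger precedes the target; the direction is progressive.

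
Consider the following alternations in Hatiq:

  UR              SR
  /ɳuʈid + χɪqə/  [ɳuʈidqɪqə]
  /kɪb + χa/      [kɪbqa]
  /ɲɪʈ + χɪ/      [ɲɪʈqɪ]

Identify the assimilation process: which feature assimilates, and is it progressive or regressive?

progressive manner assimilation

The segment that alternates is /χ/, which surfaces as [q] when adjacent to /d/.
/χ/ is a fricative while /d/ is a stop; the output [q] is a stop, matching the trigger — so the feature that spreads is manner.
Place and voice are unchanged, so the assimilation is partial, not total.
The same holds elsewhere in the data: /χ/ → [q] after /b/ (fricative → stop, matching a stop); /χ/ → [q] after /ʈ/ (fricative → stop, matching a stop) — only manner changes, and always toward the preceding segment.
The trigger is the preceding segment, so the direction is progressive (perseverative).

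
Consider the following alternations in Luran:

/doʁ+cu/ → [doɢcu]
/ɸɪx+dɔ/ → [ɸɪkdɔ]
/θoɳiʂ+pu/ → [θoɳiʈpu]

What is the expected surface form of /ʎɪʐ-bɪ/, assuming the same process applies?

The data show regressive manner assimilation: /ʁ/ → [ɢ] before /c/; /x/ → [k] before /d/; /ʂ/ → [ʈ] before /p/. In each pair only manner changes, matching the following consonant, while place and voice stay constant.
The rule targets /ʐ/ (voiced retroflex fricative), which sits before the trigger /b/ (stop).
Changing only its manner to stop gives [ɖ] — the voiced retroflex stop.

[ʎɪɖbɪ]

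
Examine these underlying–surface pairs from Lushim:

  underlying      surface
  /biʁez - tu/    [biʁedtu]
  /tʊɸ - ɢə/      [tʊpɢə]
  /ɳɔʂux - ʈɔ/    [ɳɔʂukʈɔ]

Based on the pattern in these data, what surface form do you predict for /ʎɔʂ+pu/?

[ʎɔʈpu]

The data show regressive manner assimilation: /z/ → [d] before /t/; /ɸ/ → [p] before /ɢ/; /x/ → [k] before /ʈ/. In each pair only manner changes, matching the following consonant, while place and voice stay constant.
The rule targets /ʂ/ (voiceless retroflex fricative), which sits before the trigger /p/ (stop).
Changing only its manner to stop gives [ʈ] — the voiceless retroflex stop.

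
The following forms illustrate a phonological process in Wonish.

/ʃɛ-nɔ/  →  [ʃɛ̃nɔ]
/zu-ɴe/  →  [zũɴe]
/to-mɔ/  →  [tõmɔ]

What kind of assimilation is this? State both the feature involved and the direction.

The vowel /ɛ/ surfaces as nasalised [ɛ̃] next to the following nasal /n/ — it has acquired the [+nasal] feature of its neighbour.
Likewise in the remaining data: /u/ → [ũ] before /ɴ/; /o/ → [õ] before /m/ — each time a vowel is nasalised next to a following nasal.
Because the conditioning nasal is to the right of the vowel that changes, the process is regressive (anticipatory).

regressive nasality assimilation (vowel nasalisation)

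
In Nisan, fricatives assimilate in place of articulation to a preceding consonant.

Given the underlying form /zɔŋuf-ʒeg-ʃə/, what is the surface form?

/ʒ/ is a voiced postalveolar fricative. The preceding trigger /f/ is labiodental, so /ʒ/ must become labiodental as well.
The voiced labiodental fricative is [v], so /ʒ/ → [v].
At the second juncture, /ʃ/ likewise becomes [x] adjacent to /g/.

[zɔŋufvegxə]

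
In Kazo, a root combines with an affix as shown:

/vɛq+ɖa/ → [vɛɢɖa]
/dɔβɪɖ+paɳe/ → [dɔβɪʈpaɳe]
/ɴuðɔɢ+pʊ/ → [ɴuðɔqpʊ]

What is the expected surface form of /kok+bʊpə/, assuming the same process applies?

The data show regressive voicing assimilation: /q/ → [ɢ] before /ɖ/; /ɖ/ → [ʈ] before /p/; /ɢ/ → [q] before /p/. In each pair only voicing changes, matching the following consonant, while place and manner stay constant.
/k/ is a voiceless velar stop. The following trigger /b/ is voiced, so /k/ must become voiced as well.
A voiced velar stop is [g], so the surface segment is [g].

[kogbʊpə]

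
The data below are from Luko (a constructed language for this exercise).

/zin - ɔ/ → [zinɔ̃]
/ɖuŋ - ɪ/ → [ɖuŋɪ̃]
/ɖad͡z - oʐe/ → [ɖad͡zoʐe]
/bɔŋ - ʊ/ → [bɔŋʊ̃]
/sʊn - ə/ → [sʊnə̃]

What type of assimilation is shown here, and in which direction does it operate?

progressive nasality assimilation (vowel nasalisation)

The vowel /ɔ/ surfaces as nasalised [ɔ̃] next to the preceding nasal /n/ — it has acquired the [+nasal] feature of its neighbour.
The other forms show the same pattern: /ɪ/ → [ɪ̃] after /ŋ/; /ʊ/ → [ʊ̃] after /ŋ/; /ə/ → [ə̃] after /n/ — each time a vowel is nasalised next to a preceding nasal.
No change occurs in [ɖad͡zoʐe] because the vowel at the boundary is adjacent to an oral consonant, not a nasal (/o/ next to /d͡z/).
Because the conditioning nasal is to the left of the vowel that changes, the process is progressive (perseverative).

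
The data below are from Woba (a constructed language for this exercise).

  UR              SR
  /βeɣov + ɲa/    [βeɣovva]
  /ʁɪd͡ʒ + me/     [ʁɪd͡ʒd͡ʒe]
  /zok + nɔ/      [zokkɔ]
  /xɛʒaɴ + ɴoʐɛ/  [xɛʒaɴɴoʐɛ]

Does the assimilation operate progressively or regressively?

The segment that alternates is /ɲ/, which surfaces as [v] when adjacent to /v/.
The output [v] is identical to the trigger /v/ — every feature (place, manner, voicing) has been copied — so this is total assimilation.
The remaining alternations confirm this: /m/ → [d͡ʒ] after /d͡ʒ/; /n/ → [k] after /k/ — in each case the output is a copy of the preceding consonant.
In [xɛʒaɴɴoʐɛ] the two consonants at the boundary are already identical (/ɴ/ + /ɴ/), so the rule applies vacuously and nothing changes.
Since the segment that changes follows the conditioning segment, the assimilation is progressive.

progressive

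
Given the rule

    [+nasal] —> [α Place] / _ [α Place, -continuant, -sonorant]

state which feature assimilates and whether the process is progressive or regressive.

regressive place assimilation

The rule copies the place features (abbreviated [Place]) from the environment onto the target, so the assimilating feature is place.
The conditioning segment sits to the right of the focus bar, meaning the trigger follows the segment that changes — regressive assimilation.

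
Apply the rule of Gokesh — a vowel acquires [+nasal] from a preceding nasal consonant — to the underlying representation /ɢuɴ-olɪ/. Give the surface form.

[ɢuɴõlɪ]

/o/ sits next to the nasal /ɴ/ and is therefore nasalised to [õ].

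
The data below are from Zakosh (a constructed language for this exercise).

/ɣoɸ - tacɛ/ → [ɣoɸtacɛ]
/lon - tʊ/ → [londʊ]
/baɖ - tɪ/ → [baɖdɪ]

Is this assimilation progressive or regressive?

progressive

Comparing underlying and surface forms, /t/ → [d] is the alternation; the neighbouring /n/ is constant.
/t/ is voiceless while /n/ is voiced; the output [d] is voiced, matching the trigger — so the feature that spreads is voicing.
The same holds elsewhere in the data: /t/ → [d] after /ɖ/ (voiceless → voiced, matching voiced) — only voicing changes, and always toward the preceding segment.
No alternation appears in [ɣoɸtacɛ]: there the adjacent consonants already agree in voicing (/t/ and /ɸ/ are both voiceless), so this form is consistent with the same rule.
The trigger is the preceding segment, so the direction is progressive (perseverative).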